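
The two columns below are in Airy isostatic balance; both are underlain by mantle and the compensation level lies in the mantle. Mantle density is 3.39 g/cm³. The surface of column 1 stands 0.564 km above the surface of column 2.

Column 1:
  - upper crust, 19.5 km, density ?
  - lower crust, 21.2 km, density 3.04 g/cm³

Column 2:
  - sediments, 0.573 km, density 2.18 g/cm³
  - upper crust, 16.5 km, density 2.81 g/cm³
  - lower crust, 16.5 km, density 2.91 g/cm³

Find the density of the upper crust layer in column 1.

2.74 g/cm³

Take the compensation level at the base of the deeper column (depth z_c below the surface of column 1) and equate Σ ρ_i t_i down to z_c; mantle fills any gap and the z_c terms cancel.
Column 1: 19.5×ρ + 21.2×3.04 + (z_c − 40.7)×3.39
Column 2: 0.564×0 + 0.573×2.18 + 16.5×2.81 + 16.5×2.91 + (z_c − 0.564 − 33.573)×3.39
The z_c×3.39 term appears on both sides and cancels. Collect the known terms of each column as K = Σ(ρt)_known − 3.39 × (depth of known layers): K_1 = 64.448 − 3.39×40.7 = −73.525; K_2 = 95.62914 − 3.39×(0.564 + 33.573) = −20.09529.
Balance: K_1 + 19.5×ρ = K_2, so ρ = (K_2 − K_1)/19.5 = 53.4297/19.5 = 2.74 g/cm³.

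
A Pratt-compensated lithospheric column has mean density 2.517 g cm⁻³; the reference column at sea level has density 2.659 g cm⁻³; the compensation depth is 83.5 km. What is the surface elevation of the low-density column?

ρ_ref D = ρ (D + h) → h = D (ρ_ref − ρ)/ρ.
h = 83.5 km × (2.659 − 2.517)/2.517 = 4.71 km.

4.71 km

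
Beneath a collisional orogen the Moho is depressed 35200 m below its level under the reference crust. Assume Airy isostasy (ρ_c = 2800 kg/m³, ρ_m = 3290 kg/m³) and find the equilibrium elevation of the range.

6160 m

In Airy isostatic equilibrium: ρ_c h = (ρ_m − ρ_c) r.
h = r (ρ_m − ρ_c) / ρ_c = 35200 m × (3290 − 2800) / 2800 = 6160 m.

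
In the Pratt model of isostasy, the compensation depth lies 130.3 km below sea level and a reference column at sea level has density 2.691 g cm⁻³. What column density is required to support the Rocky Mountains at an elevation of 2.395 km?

Pratt balance: ρ_ref D = ρ (D + h).
ρ = ρ_ref D/(D + h) = 2.691 × 130.3 km/(130.3 km + 2.395 km) = 2.64 g cm⁻³.

2.64 g cm⁻³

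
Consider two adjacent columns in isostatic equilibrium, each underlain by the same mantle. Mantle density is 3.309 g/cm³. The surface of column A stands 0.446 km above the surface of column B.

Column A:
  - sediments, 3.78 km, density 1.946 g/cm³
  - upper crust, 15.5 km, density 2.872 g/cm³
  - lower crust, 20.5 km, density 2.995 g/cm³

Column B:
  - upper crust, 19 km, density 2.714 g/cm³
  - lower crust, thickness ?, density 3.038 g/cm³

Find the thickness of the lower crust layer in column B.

20.6 km

Take the compensation level at the base of the deeper column (depth z_c below the surface of column A) and equate Σ ρ_i t_i down to z_c; mantle fills any gap and the z_c terms cancel.
Column A: 3.78×1.946 + 15.5×2.872 + 20.5×2.995 + (z_c − 39.78)×3.309
Column B: 0.446×0 + 19×2.714 + x×3.038 + (z_c − 0.446 − 19 − x)×3.309
The z_c×3.309 term appears on both sides and cancels. Collect the known terms of each column as K = Σ(ρt)_known − 3.309 × (depth of known layers): K_A = 113.26938 − 3.309×39.78 = −18.36264; K_B = 51.566 − 3.309×(0.446 + 19) = −12.780814.
Balance: K_A = K_B − x×(3.309 − 3.038), so x = (K_B − K_A)/(3.309 − 3.038) = 5.58183/0.271 = 20.6 km.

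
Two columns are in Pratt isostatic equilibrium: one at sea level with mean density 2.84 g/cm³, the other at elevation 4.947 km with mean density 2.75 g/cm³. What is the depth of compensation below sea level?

151 km

ρ_ref D = ρ (D + h) → D (ρ_ref − ρ) = ρ h.
D = ρ h/(ρ_ref − ρ) = 2.75 × 4.947 km/(2.84 − 2.75) = 151 km.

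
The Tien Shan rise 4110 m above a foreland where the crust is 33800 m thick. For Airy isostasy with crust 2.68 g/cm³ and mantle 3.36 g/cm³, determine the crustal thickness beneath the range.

Root depth r = h ρ_c / (ρ_m − ρ_c) = 4110 m × 2.68 / 0.68 = 16200 m.
Total thickness = T + h + r = 33800 m + 4110 m + 16200 m = 54100 m.

54100 m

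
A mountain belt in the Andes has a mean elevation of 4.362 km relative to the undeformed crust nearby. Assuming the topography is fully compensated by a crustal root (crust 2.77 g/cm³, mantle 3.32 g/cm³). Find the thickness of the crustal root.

In Airy isostatic equilibrium: the weight of the topography is balanced by the buoyancy of the root, ρ_c h = (ρ_m − ρ_c) r.
r = h · ρ_c / (ρ_m − ρ_c) = 4.362 km × 2.77 / (3.32 − 2.77) = 22 km.

22 km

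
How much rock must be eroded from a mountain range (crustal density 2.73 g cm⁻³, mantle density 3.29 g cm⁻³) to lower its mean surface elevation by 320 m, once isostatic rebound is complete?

Net drop Δ = e − u = e − e ρ_c/ρ_m = e (ρ_m − ρ_c)/ρ_m.
e = Δ ρ_m/(ρ_m − ρ_c) = 320 m × 3.29/0.56 = 1880 m.

1880 m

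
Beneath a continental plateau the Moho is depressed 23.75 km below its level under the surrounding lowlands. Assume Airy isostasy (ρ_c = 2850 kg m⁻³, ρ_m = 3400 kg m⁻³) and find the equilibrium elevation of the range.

4.58 km

By Archimedes' principle applied to the lithosphere: ρ_c h = (ρ_m − ρ_c) r.
h = r (ρ_m − ρ_c) / ρ_c = 23.75 km × (3400 − 2850) / 2850 = 4.58 km.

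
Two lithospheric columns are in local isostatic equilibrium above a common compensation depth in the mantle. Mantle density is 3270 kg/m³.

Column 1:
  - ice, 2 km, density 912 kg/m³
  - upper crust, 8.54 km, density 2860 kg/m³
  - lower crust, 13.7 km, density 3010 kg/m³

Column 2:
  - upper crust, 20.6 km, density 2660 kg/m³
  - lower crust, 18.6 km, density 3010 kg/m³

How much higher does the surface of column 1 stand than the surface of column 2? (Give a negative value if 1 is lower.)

−1.72 km

For any compensation level in the mantle, the mantle terms cancel and isostasy reduces to e = (Σt_1 − Σt_2) − (Σ(ρt)_1 − Σ(ρt)_2) / ρ_m.
Σt_1 = 24.24 km; Σt_2 = 39.2 km; Σ(ρt)_1 = 67485.4; Σ(ρt)_2 = 110782 (in km·kg/m³).
e = (24.24 − 39.2) − (67485.4 − 110782) / 3270 = −1.72 km.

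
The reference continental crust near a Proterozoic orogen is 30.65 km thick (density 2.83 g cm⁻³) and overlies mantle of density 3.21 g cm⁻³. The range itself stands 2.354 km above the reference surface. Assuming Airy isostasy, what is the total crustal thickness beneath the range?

50.5 km

Root depth r = h ρ_c / (ρ_m − ρ_c) = 2.354 km × 2.83 / 0.38 = 17.53 km.
Total thickness = T + h + r = 30.65 km + 2.354 km + 17.53 km = 50.5 km.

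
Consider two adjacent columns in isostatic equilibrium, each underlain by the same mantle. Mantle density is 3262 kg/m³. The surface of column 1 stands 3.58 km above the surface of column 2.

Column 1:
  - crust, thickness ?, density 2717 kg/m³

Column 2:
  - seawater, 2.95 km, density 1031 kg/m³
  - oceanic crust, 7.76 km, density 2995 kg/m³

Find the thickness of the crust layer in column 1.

Take the compensation level at the base of the deeper column (depth z_c below the surface of column 1) and equate Σ ρ_i t_i down to z_c; mantle fills any gap and the z_c terms cancel.
Column 1: x×2717 + (z_c − 0 − x)×3262
Column 2: 3.58×0 + 2.95×1031 + 7.76×2995 + (z_c − 3.58 − 10.71)×3262
The z_c×3262 term appears on both sides and cancels. Collect the known terms of each column as K = Σ(ρt)_known − 3262 × (depth of known layers): K_1 = 0 − 3262×0 = 0; K_2 = 26282.65 − 3262×(3.58 + 10.71) = −20331.33.
Balance: K_1 − x×(3262 − 2717) = K_2, so x = (K_1 − K_2)/(3262 − 2717) = 20331.3/545 = 37.3 km.

37.3 km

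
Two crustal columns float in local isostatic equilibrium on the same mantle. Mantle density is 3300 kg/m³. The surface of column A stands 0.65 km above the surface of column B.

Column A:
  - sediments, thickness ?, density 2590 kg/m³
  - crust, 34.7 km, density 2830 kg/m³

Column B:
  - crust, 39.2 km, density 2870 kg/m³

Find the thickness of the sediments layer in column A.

3.79 km

Take the compensation level at the base of the deeper column (depth z_c below the surface of column A) and equate Σ ρ_i t_i down to z_c; mantle fills any gap and the z_c terms cancel.
Column A: x×2590 + 34.7×2830 + (z_c − 34.7 − x)×3300
Column B: 0.65×0 + 39.2×2870 + (z_c − 0.65 − 39.2)×3300
The z_c×3300 term appears on both sides and cancels. Collect the known terms of each column as K = Σ(ρt)_known − 3300 × (depth of known layers): K_A = 98201 − 3300×34.7 = −16309; K_B = 112504 − 3300×(0.65 + 39.2) = −19001.
Balance: K_A − x×(3300 − 2590) = K_B, so x = (K_A − K_B)/(3300 − 2590) = 2692/710 = 3.79 km.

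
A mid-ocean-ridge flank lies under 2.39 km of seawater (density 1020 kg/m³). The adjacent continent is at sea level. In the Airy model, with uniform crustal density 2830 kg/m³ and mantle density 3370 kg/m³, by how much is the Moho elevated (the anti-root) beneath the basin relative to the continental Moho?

Equating mass per unit area of the two columns: replacing crust with seawater at the top is compensated by replacing crust with mantle at the base: d (ρ_c − ρ_w) = a (ρ_m − ρ_c).
a = d (ρ_c − ρ_w)/(ρ_m − ρ_c) = 2.39 km × 1810/540 = 8.01 km.

8.01 km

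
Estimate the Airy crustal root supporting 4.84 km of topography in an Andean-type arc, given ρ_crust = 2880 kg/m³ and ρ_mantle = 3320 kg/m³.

In Airy isostatic equilibrium: the weight of the topography is balanced by the buoyancy of the root, ρ_c h = (ρ_m − ρ_c) r.
r = h · ρ_c / (ρ_m − ρ_c) = 4.84 km × 2880 / (3320 − 2880) = 31.7 km.

31.7 km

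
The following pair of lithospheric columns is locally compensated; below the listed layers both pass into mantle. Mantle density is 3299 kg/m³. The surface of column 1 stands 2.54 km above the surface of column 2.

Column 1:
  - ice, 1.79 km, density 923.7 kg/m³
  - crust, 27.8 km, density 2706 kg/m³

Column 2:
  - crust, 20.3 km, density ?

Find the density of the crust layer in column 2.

Take the compensation level at the base of the deeper column (depth z_c below the surface of column 1) and equate Σ ρ_i t_i down to z_c; mantle fills any gap and the z_c terms cancel.
Column 1: 1.79×923.7 + 27.8×2706 + (z_c − 29.59)×3299
Column 2: 2.54×0 + 20.3×ρ + (z_c − 2.54 − 20.3)×3299
The z_c×3299 term appears on both sides and cancels. Collect the known terms of each column as K = Σ(ρt)_known − 3299 × (depth of known layers): K_1 = 76880.223 − 3299×29.59 = −20737.187; K_2 = 0 − 3299×(2.54 + 20.3) = −75349.16.
Balance: K_1 = K_2 + 20.3×ρ, so ρ = (K_1 − K_2)/20.3 = 54612/20.3 = 2690 kg/m³.

2690 kg/m³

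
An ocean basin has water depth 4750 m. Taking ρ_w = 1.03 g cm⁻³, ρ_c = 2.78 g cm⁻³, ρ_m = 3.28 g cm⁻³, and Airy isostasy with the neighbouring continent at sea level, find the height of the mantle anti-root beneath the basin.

For local isostatic compensation: replacing crust with seawater at the top is compensated by replacing crust with mantle at the base: d (ρ_c − ρ_w) = a (ρ_m − ρ_c).
a = d (ρ_c − ρ_w)/(ρ_m − ρ_c) = 4750 m × 1.75/0.5 = 16600 m.

16600 m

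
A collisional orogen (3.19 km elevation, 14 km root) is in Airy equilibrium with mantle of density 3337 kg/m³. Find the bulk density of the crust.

ρ_c h = (ρ_m − ρ_c) r → ρ_c (h + r) = ρ_m r → ρ_c = ρ_m r / (h + r).
ρ_c = 3337 × 14 km / (3.19 km + 14 km) = 2720 kg/m³.

2720 kg/m³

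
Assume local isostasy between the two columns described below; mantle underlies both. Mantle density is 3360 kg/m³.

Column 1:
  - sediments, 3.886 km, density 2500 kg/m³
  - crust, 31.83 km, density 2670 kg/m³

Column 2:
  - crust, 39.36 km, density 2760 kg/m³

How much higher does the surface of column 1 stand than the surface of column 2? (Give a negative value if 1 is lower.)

For any compensation level in the mantle, the mantle terms cancel and isostasy reduces to e = (Σt_1 − Σt_2) − (Σ(ρt)_1 − Σ(ρt)_2) / ρ_m.
Σt_1 = 35.716 km; Σt_2 = 39.36 km; Σ(ρt)_1 = 94701.1; Σ(ρt)_2 = 108633.6 (in km·kg/m³).
e = (35.716 − 39.36) − (94701.1 − 108633.6) / 3360 = 0.503 km.

0.503 km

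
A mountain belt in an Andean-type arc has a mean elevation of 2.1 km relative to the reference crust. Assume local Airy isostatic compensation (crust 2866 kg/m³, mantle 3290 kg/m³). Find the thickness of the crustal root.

14.2 km

In Airy isostatic equilibrium: the weight of the topography is balanced by the buoyancy of the root, ρ_c h = (ρ_m − ρ_c) r.
r = h · ρ_c / (ρ_m − ρ_c) = 2.1 km × 2866 / (3290 − 2866) = 14.2 km.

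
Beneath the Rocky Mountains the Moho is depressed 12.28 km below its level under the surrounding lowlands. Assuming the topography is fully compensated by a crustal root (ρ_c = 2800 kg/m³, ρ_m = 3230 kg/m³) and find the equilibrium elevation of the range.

1.89 km

Isostatic balance requires: ρ_c h = (ρ_m − ρ_c) r.
h = r (ρ_m − ρ_c) / ρ_c = 12.28 km × (3230 − 2800) / 2800 = 1.89 km.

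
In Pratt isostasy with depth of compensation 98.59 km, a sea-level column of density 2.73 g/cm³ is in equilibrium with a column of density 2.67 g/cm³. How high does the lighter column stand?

ρ_ref D = ρ (D + h) → h = D (ρ_ref − ρ)/ρ.
h = 98.59 km × (2.73 − 2.67)/2.67 = 2.22 km.

2.22 km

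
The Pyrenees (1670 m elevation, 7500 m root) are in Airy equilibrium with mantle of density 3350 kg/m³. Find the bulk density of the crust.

ρ_c h = (ρ_m − ρ_c) r → ρ_c (h + r) = ρ_m r → ρ_c = ρ_m r / (h + r).
ρ_c = 3350 × 7500 m / (1670 m + 7500 m) = 2740 kg/m³.

2740 kg/m³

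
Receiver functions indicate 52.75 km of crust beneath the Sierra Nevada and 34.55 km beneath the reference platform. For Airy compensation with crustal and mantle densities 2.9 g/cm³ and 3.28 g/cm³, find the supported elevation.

2.11 km

Excess crust Δ = 52.75 km − 34.55 km = 18.2 km, split between elevation h and root r with h + r = Δ.
Airy balance ρ_c h = (ρ_m − ρ_c) r gives r = h ρ_c/(ρ_m − ρ_c), so h (1 + ρ_c/(ρ_m − ρ_c)) = Δ, i.e. h = Δ (ρ_m − ρ_c)/ρ_m.
h = 18.2 km × 0.38/3.28 = 2.11 km.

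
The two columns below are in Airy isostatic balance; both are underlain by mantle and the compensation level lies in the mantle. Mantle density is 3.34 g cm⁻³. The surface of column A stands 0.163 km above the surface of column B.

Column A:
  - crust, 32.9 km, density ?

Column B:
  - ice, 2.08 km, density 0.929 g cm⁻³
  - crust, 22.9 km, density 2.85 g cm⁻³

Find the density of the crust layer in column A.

2.83 g cm⁻³

Take the compensation level at the base of the deeper column (depth z_c below the surface of column A) and equate Σ ρ_i t_i down to z_c; mantle fills any gap and the z_c terms cancel.
Column A: 32.9×ρ + (z_c − 32.9)×3.34
Column B: 0.163×0 + 2.08×0.929 + 22.9×2.85 + (z_c − 0.163 − 24.98)×3.34
The z_c×3.34 term appears on both sides and cancels. Collect the known terms of each column as K = Σ(ρt)_known − 3.34 × (depth of known layers): K_A = 0 − 3.34×32.9 = −109.886; K_B = 67.19732 − 3.34×(0.163 + 24.98) = −16.7803.
Balance: K_A + 32.9×ρ = K_B, so ρ = (K_B − K_A)/32.9 = 93.1057/32.9 = 2.83 g cm⁻³.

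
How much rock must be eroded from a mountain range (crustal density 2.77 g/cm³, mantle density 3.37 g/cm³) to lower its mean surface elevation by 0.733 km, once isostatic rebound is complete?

Net drop Δ = e − u = e − e ρ_c/ρ_m = e (ρ_m − ρ_c)/ρ_m.
e = Δ ρ_m/(ρ_m − ρ_c) = 0.733 km × 3.37/0.6 = 4.12 km.

4.12 km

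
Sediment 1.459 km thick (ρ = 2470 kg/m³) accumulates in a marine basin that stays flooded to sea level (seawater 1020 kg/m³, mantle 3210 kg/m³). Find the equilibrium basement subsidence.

Submarine loading: the sediment displaces seawater, and the subsidence is in turn flooded, so s (ρ_m − ρ_w) = t (ρ_sed − ρ_w).
s = 1.459 km × (2470 − 1020) / (3210 − 1020) = 0.966 km.

0.966 km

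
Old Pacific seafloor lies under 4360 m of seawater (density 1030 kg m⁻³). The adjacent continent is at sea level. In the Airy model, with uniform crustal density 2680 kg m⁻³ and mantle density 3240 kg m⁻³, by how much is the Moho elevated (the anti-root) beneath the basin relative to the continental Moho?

Equating mass per unit area of the two columns: replacing crust with seawater at the top is compensated by replacing crust with mantle at the base: d (ρ_c − ρ_w) = a (ρ_m − ρ_c).
a = d (ρ_c − ρ_w)/(ρ_m − ρ_c) = 4360 m × 1650/560 = 12800 m.

12800 m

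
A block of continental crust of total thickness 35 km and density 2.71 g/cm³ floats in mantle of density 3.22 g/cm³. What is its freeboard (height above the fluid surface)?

5.54 km

Floating equilibrium: submerged depth d = t ρ_obj/ρ_fluid = 35 km × 2.71/3.22 = 29.46 km.
Freeboard = t − d = 35 km − 29.46 km = 5.54 km.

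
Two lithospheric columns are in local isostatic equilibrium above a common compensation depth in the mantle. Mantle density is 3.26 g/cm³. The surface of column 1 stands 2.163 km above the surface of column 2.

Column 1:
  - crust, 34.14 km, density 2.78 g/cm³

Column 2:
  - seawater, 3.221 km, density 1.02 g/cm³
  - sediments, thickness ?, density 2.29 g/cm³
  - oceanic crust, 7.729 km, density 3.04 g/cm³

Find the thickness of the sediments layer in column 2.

0.433 km

Take the compensation level at the base of the deeper column (depth z_c below the surface of column 1) and equate Σ ρ_i t_i down to z_c; mantle fills any gap and the z_c terms cancel.
Column 1: 34.14×2.78 + (z_c − 34.14)×3.26
Column 2: 2.163×0 + 3.221×1.02 + x×2.29 + 7.729×3.04 + (z_c − 2.163 − 10.95 − x)×3.26
The z_c×3.26 term appears on both sides and cancels. Collect the known terms of each column as K = Σ(ρt)_known − 3.26 × (depth of known layers): K_1 = 94.9092 − 3.26×34.14 = −16.3872; K_2 = 26.78158 − 3.26×(2.163 + 10.95) = −15.9668.
Balance: K_1 = K_2 − x×(3.26 − 2.29), so x = (K_2 − K_1)/(3.26 − 2.29) = 0.4204/0.97 = 0.433 km.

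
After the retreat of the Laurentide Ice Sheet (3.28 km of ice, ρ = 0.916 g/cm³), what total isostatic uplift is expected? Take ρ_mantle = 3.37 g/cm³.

Removing the load lets mantle flow back in; uplift u satisfies ρ_ice t = ρ_m u.
u = t ρ_ice/ρ_m = 3.28 km × 0.916/3.37 = 0.892 km.

0.892 km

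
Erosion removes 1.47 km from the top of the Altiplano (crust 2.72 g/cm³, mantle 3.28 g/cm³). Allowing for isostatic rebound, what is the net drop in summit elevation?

0.251 km

Rebound u = e ρ_c/ρ_m = 1.47 km × 2.72/3.28 = 1.219 km.
Net surface drop = e − u = 1.47 km − 1.219 km = e (ρ_m − ρ_c)/ρ_m = 0.251 km.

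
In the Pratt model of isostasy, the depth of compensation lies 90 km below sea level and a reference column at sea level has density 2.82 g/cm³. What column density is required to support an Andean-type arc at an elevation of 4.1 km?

2.7 g/cm³

Pratt balance: ρ_ref D = ρ (D + h).
ρ = ρ_ref D/(D + h) = 2.82 × 90 km/(90 km + 4.1 km) = 2.7 g/cm³.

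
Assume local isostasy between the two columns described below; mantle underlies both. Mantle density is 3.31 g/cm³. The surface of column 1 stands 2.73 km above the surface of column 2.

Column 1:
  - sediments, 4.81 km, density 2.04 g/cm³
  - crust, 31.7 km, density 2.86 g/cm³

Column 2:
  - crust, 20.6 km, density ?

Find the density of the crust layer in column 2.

2.76 g/cm³

Take the compensation level at the base of the deeper column (depth z_c below the surface of column 1) and equate Σ ρ_i t_i down to z_c; mantle fills any gap and the z_c terms cancel.
Column 1: 4.81×2.04 + 31.7×2.86 + (z_c − 36.51)×3.31
Column 2: 2.73×0 + 20.6×ρ + (z_c − 2.73 − 20.6)×3.31
The z_c×3.31 term appears on both sides and cancels. Collect the known terms of each column as K = Σ(ρt)_known − 3.31 × (depth of known layers): K_1 = 100.4744 − 3.31×36.51 = −20.3737; K_2 = 0 − 3.31×(2.73 + 20.6) = −77.2223.
Balance: K_1 = K_2 + 20.6×ρ, so ρ = (K_1 − K_2)/20.6 = 56.8486/20.6 = 2.76 g/cm³.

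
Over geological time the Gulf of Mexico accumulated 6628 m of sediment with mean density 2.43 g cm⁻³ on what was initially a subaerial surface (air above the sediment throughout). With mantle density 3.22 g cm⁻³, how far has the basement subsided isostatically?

Subaerial load: s = t ρ_sed / ρ_m = 6628 m × 2.43/3.22 = 5000 m.

5000 m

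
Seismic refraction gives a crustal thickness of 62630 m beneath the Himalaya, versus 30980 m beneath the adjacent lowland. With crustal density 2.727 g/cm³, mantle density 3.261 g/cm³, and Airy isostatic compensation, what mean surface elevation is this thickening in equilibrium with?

Excess crust Δ = 62630 m − 30980 m = 31650 m, split between elevation h and root r with h + r = Δ.
Airy balance ρ_c h = (ρ_m − ρ_c) r gives r = h ρ_c/(ρ_m − ρ_c), so h (1 + ρ_c/(ρ_m − ρ_c)) = Δ, i.e. h = Δ (ρ_m − ρ_c)/ρ_m.
h = 31650 m × 0.534/3.261 = 5180 m.

5180 m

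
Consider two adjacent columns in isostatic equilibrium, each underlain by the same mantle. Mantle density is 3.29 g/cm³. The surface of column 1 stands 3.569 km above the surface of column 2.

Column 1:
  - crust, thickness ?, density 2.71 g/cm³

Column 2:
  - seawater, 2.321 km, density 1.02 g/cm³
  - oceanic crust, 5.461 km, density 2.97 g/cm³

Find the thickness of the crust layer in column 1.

32.3 km

Take the compensation level at the base of the deeper column (depth z_c below the surface of column 1) and equate Σ ρ_i t_i down to z_c; mantle fills any gap and the z_c terms cancel.
Column 1: x×2.71 + (z_c − 0 − x)×3.29
Column 2: 3.569×0 + 2.321×1.02 + 5.461×2.97 + (z_c − 3.569 − 7.782)×3.29
The z_c×3.29 term appears on both sides and cancels. Collect the known terms of each column as K = Σ(ρt)_known − 3.29 × (depth of known layers): K_1 = 0 − 3.29×0 = 0; K_2 = 18.58659 − 3.29×(3.569 + 7.782) = −18.7582.
Balance: K_1 − x×(3.29 − 2.71) = K_2, so x = (K_1 − K_2)/(3.29 − 2.71) = 18.7582/0.58 = 32.3 km.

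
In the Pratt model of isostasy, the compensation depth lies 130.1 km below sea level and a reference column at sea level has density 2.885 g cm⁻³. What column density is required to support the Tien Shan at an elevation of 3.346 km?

2.81 g cm⁻³

Pratt balance: ρ_ref D = ρ (D + h).
ρ = ρ_ref D/(D + h) = 2.885 × 130.1 km/(130.1 km + 3.346 km) = 2.81 g cm⁻³.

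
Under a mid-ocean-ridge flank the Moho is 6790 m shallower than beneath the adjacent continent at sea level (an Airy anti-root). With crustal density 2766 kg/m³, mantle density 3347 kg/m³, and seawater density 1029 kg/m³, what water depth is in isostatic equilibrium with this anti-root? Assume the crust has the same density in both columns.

Replacing a thickness d of crust by seawater at the top must be balanced by replacing crust with mantle at the base: d (ρ_c − ρ_w) = a (ρ_m − ρ_c).
d = a (ρ_m − ρ_c)/(ρ_c − ρ_w) = 6790 m × 581/1737 = 2270 m.

2270 m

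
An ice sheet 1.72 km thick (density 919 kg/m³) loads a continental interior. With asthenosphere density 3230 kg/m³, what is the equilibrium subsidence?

Isostatic balance requires: the ice load ρ_ice t is balanced by mantle displaced below, ρ_m s.
s = t ρ_ice / ρ_m = 1.72 km × 919/3230 = 0.489 km.

0.489 km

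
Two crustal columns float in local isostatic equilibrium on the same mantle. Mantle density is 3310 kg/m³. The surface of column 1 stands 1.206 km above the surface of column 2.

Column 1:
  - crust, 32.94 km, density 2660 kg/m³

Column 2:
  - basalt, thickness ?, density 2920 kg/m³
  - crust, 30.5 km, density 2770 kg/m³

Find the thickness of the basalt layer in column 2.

2.43 km

Take the compensation level at the base of the deeper column (depth z_c below the surface of column 1) and equate Σ ρ_i t_i down to z_c; mantle fills any gap and the z_c terms cancel.
Column 1: 32.94×2660 + (z_c − 32.94)×3310
Column 2: 1.206×0 + x×2920 + 30.5×2770 + (z_c − 1.206 − 30.5 − x)×3310
The z_c×3310 term appears on both sides and cancels. Collect the known terms of each column as K = Σ(ρt)_known − 3310 × (depth of known layers): K_1 = 87620.4 − 3310×32.94 = −21411; K_2 = 84485 − 3310×(1.206 + 30.5) = −20461.86.
Balance: K_1 = K_2 − x×(3310 − 2920), so x = (K_2 − K_1)/(3310 − 2920) = 949.14/390 = 2.43 km.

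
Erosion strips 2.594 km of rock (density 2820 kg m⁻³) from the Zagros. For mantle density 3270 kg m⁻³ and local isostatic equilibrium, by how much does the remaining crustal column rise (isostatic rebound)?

2.24 km

Unloading: uplift u = e ρ_c/ρ_m = 2.594 km × 2820/3270 = 2.24 km.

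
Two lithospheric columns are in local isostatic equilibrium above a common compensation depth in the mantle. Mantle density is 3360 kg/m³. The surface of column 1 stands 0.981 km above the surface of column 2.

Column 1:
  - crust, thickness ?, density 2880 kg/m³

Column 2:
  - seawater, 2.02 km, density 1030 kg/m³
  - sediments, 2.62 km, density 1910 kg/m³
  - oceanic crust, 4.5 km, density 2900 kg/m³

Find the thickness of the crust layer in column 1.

Take the compensation level at the base of the deeper column (depth z_c below the surface of column 1) and equate Σ ρ_i t_i down to z_c; mantle fills any gap and the z_c terms cancel.
Column 1: x×2880 + (z_c − 0 − x)×3360
Column 2: 0.981×0 + 2.02×1030 + 2.62×1910 + 4.5×2900 + (z_c − 0.981 − 9.14)×3360
The z_c×3360 term appears on both sides and cancels. Collect the known terms of each column as K = Σ(ρt)_known − 3360 × (depth of known layers): K_1 = 0 − 3360×0 = 0; K_2 = 20134.8 − 3360×(0.981 + 9.14) = −13871.76.
Balance: K_1 − x×(3360 − 2880) = K_2, so x = (K_1 − K_2)/(3360 − 2880) = 13871.8/480 = 28.9 km.

28.9 km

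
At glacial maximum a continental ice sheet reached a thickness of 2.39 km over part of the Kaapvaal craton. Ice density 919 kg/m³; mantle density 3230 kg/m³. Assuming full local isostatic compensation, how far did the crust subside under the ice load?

Isostatic balance requires: the ice load ρ_ice t is balanced by mantle displaced below, ρ_m s.
s = t ρ_ice / ρ_m = 2.39 km × 919/3230 = 0.68 km.

0.68 km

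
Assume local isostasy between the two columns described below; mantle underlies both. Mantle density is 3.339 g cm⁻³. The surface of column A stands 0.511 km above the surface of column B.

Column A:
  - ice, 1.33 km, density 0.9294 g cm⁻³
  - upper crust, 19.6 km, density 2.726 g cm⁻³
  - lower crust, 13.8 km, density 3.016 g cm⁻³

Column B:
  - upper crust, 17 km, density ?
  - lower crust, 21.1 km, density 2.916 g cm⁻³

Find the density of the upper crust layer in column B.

2.81 g cm⁻³

Take the compensation level at the base of the deeper column (depth z_c below the surface of column A) and equate Σ ρ_i t_i down to z_c; mantle fills any gap and the z_c terms cancel.
Column A: 1.33×0.9294 + 19.6×2.726 + 13.8×3.016 + (z_c − 34.73)×3.339
Column B: 0.511×0 + 17×ρ + 21.1×2.916 + (z_c − 0.511 − 38.1)×3.339
The z_c×3.339 term appears on both sides and cancels. Collect the known terms of each column as K = Σ(ρt)_known − 3.339 × (depth of known layers): K_A = 96.286502 − 3.339×34.73 = −19.676968; K_B = 61.5276 − 3.339×(0.511 + 38.1) = −67.394529.
Balance: K_A = K_B + 17×ρ, so ρ = (K_A − K_B)/17 = 47.7176/17 = 2.81 g cm⁻³.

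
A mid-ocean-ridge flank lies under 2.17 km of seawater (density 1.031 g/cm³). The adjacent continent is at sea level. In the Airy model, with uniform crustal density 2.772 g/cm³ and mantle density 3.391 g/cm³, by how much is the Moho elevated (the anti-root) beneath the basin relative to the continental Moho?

For local isostatic compensation: replacing crust with seawater at the top is compensated by replacing crust with mantle at the base: d (ρ_c − ρ_w) = a (ρ_m − ρ_c).
a = d (ρ_c − ρ_w)/(ρ_m − ρ_c) = 2.17 km × 1.741/0.619 = 6.1 km.

6.1 km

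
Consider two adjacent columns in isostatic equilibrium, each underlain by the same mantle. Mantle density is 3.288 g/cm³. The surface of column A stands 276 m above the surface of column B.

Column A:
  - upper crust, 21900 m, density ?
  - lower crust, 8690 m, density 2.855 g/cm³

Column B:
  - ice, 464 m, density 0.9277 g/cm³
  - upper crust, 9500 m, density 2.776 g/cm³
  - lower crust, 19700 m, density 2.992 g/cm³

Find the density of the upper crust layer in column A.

Take the compensation level at the base of the deeper column (depth z_c below the surface of column A) and equate Σ ρ_i t_i down to z_c; mantle fills any gap and the z_c terms cancel.
Column A: 21900×ρ + 8690×2.855 + (z_c − 30590)×3.288
Column B: 276×0 + 464×0.9277 + 9500×2.776 + 19700×2.992 + (z_c − 276 − 29664)×3.288
The z_c×3.288 term appears on both sides and cancels. Collect the known terms of each column as K = Σ(ρt)_known − 3.288 × (depth of known layers): K_A = 24809.95 − 3.288×30590 = −75769.97; K_B = 85744.8528 − 3.288×(276 + 29664) = −12697.8672.
Balance: K_A + 21900×ρ = K_B, so ρ = (K_B − K_A)/21900 = 63072.1/21900 = 2.88 g/cm³.

2.88 g/cm³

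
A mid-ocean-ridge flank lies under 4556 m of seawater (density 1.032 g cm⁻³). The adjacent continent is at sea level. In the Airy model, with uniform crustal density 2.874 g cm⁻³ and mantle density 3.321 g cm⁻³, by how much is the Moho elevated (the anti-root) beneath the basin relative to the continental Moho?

18800 m

Equating mass per unit area of the two columns: replacing crust with seawater at the top is compensated by replacing crust with mantle at the base: d (ρ_c − ρ_w) = a (ρ_m − ρ_c).
a = d (ρ_c − ρ_w)/(ρ_m − ρ_c) = 4556 m × 1.842/0.447 = 18800 m.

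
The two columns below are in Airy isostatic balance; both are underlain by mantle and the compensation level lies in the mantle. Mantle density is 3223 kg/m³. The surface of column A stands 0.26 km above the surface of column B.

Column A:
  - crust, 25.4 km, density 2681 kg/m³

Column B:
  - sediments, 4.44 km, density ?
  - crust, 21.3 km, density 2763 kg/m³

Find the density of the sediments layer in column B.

2520 kg/m³

Take the compensation level at the base of the deeper column (depth z_c below the surface of column A) and equate Σ ρ_i t_i down to z_c; mantle fills any gap and the z_c terms cancel.
Column A: 25.4×2681 + (z_c − 25.4)×3223
Column B: 0.26×0 + 4.44×ρ + 21.3×2763 + (z_c − 0.26 − 25.74)×3223
The z_c×3223 term appears on both sides and cancels. Collect the known terms of each column as K = Σ(ρt)_known − 3223 × (depth of known layers): K_A = 68097.4 − 3223×25.4 = −13766.8; K_B = 58851.9 − 3223×(0.26 + 25.74) = −24946.1.
Balance: K_A = K_B + 4.44×ρ, so ρ = (K_A − K_B)/4.44 = 11179.3/4.44 = 2520 kg/m³.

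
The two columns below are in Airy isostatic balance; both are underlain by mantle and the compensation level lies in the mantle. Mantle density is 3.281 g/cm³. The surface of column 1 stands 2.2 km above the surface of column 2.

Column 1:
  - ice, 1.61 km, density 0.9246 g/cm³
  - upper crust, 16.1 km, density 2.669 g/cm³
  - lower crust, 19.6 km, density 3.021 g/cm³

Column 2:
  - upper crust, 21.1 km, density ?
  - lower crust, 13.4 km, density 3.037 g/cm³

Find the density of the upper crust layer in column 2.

2.89 g/cm³

Take the compensation level at the base of the deeper column (depth z_c below the surface of column 1) and equate Σ ρ_i t_i down to z_c; mantle fills any gap and the z_c terms cancel.
Column 1: 1.61×0.9246 + 16.1×2.669 + 19.6×3.021 + (z_c − 37.31)×3.281
Column 2: 2.2×0 + 21.1×ρ + 13.4×3.037 + (z_c − 2.2 − 34.5)×3.281
The z_c×3.281 term appears on both sides and cancels. Collect the known terms of each column as K = Σ(ρt)_known − 3.281 × (depth of known layers): K_1 = 103.671106 − 3.281×37.31 = −18.743004; K_2 = 40.6958 − 3.281×(2.2 + 34.5) = −79.7169.
Balance: K_1 = K_2 + 21.1×ρ, so ρ = (K_1 − K_2)/21.1 = 60.9739/21.1 = 2.89 g/cm³.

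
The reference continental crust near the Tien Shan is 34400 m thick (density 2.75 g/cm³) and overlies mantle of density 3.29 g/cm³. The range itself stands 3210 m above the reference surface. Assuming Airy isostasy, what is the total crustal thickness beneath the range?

54000 m

Root depth r = h ρ_c / (ρ_m − ρ_c) = 3210 m × 2.75 / 0.54 = 16350 m.
Total thickness = T + h + r = 34400 m + 3210 m + 16350 m = 54000 m.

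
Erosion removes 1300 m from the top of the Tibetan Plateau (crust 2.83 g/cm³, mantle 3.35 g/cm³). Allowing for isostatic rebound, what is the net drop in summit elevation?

Rebound u = e ρ_c/ρ_m = 1300 m × 2.83/3.35 = 1098 m.
Net surface drop = e − u = 1300 m − 1098 m = e (ρ_m − ρ_c)/ρ_m = 202 m.

202 m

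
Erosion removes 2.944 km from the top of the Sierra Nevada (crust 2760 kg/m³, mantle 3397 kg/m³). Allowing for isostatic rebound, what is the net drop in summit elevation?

Rebound u = e ρ_c/ρ_m = 2.944 km × 2760/3397 = 2.392 km.
Net surface drop = e − u = 2.944 km − 2.392 km = e (ρ_m − ρ_c)/ρ_m = 0.552 km.

0.552 km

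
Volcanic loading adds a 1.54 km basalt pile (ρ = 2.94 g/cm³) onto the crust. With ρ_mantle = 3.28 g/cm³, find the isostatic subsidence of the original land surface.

1.38 km

Subaerial loading: s = t ρ_load / ρ_m.
s = 1.54 km × 2.94/3.28 = 1.38 km.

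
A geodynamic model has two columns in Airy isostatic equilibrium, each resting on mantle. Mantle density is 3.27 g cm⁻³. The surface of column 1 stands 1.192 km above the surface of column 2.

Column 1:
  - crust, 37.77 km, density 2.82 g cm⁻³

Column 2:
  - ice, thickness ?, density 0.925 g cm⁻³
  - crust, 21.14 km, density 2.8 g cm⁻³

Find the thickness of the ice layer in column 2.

Take the compensation level at the base of the deeper column (depth z_c below the surface of column 1) and equate Σ ρ_i t_i down to z_c; mantle fills any gap and the z_c terms cancel.
Column 1: 37.77×2.82 + (z_c − 37.77)×3.27
Column 2: 1.192×0 + x×0.925 + 21.14×2.8 + (z_c − 1.192 − 21.14 − x)×3.27
The z_c×3.27 term appears on both sides and cancels. Collect the known terms of each column as K = Σ(ρt)_known − 3.27 × (depth of known layers): K_1 = 106.5114 − 3.27×37.77 = −16.9965; K_2 = 59.192 − 3.27×(1.192 + 21.14) = −13.83364.
Balance: K_1 = K_2 − x×(3.27 − 0.925), so x = (K_2 − K_1)/(3.27 − 0.925) = 3.16286/2.345 = 1.35 km.

1.35 km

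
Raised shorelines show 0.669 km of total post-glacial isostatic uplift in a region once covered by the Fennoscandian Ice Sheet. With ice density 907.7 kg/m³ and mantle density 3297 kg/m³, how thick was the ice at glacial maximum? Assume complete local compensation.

u = t ρ_ice/ρ_m → t = u ρ_m/ρ_ice = 0.669 km × 3297/907.7 = 2.43 km.

2.43 km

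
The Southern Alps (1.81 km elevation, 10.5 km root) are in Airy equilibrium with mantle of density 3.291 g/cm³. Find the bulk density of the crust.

2.81 g/cm³

ρ_c h = (ρ_m − ρ_c) r → ρ_c (h + r) = ρ_m r → ρ_c = ρ_m r / (h + r).
ρ_c = 3.291 × 10.5 km / (1.81 km + 10.5 km) = 2.81 g/cm³.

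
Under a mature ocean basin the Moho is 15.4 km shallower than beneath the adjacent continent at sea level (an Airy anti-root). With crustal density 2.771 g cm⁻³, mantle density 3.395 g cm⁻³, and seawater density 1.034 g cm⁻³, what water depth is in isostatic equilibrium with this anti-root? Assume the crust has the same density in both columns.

Replacing a thickness d of crust by seawater at the top must be balanced by replacing crust with mantle at the base: d (ρ_c − ρ_w) = a (ρ_m − ρ_c).
d = a (ρ_m − ρ_c)/(ρ_c − ρ_w) = 15.4 km × 0.624/1.737 = 5.53 km.

5.53 km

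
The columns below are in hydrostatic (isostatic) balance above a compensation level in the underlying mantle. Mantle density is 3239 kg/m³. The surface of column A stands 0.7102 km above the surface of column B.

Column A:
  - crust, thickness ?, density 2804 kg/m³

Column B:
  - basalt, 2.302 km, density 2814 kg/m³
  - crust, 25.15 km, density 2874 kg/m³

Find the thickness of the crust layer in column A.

Take the compensation level at the base of the deeper column (depth z_c below the surface of column A) and equate Σ ρ_i t_i down to z_c; mantle fills any gap and the z_c terms cancel.
Column A: x×2804 + (z_c − 0 − x)×3239
Column B: 0.7102×0 + 2.302×2814 + 25.15×2874 + (z_c − 0.7102 − 27.452)×3239
The z_c×3239 term appears on both sides and cancels. Collect the known terms of each column as K = Σ(ρt)_known − 3239 × (depth of known layers): K_A = 0 − 3239×0 = 0; K_B = 78758.928 − 3239×(0.7102 + 27.452) = −12458.4378.
Balance: K_A − x×(3239 − 2804) = K_B, so x = (K_A − K_B)/(3239 − 2804) = 12458.4/435 = 28.6 km.

28.6 km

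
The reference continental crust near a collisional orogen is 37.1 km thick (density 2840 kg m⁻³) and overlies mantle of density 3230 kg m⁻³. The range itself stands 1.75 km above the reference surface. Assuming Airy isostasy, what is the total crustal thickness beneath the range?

51.6 km

Root depth r = h ρ_c / (ρ_m − ρ_c) = 1.75 km × 2840 / 390 = 12.74 km.
Total thickness = T + h + r = 37.1 km + 1.75 km + 12.74 km = 51.6 km.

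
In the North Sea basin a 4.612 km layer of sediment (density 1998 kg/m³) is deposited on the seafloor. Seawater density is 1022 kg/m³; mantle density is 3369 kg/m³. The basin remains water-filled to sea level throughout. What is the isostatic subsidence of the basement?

1.92 km

Submarine loading: the sediment displaces seawater, and the subsidence is in turn flooded, so s (ρ_m − ρ_w) = t (ρ_sed − ρ_w).
s = 4.612 km × (1998 − 1022) / (3369 − 1022) = 1.92 km.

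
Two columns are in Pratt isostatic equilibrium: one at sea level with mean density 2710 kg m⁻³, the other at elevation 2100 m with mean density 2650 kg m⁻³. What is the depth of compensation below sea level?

92800 m

ρ_ref D = ρ (D + h) → D (ρ_ref − ρ) = ρ h.
D = ρ h/(ρ_ref − ρ) = 2650 × 2100 m/(2710 − 2650) = 92800 m.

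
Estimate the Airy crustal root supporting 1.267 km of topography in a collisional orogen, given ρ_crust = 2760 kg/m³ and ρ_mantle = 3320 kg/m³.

By Archimedes' principle applied to the lithosphere: the weight of the topography is balanced by the buoyancy of the root, ρ_c h = (ρ_m − ρ_c) r.
r = h · ρ_c / (ρ_m − ρ_c) = 1.267 km × 2760 / (3320 − 2760) = 6.24 km.

6.24 km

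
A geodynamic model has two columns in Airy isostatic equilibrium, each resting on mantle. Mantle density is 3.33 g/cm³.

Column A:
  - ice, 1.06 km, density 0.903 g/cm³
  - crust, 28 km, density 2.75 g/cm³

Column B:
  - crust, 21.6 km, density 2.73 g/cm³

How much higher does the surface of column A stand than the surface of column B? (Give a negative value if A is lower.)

For any compensation level in the mantle, the mantle terms cancel and isostasy reduces to e = (Σt_A − Σt_B) − (Σ(ρt)_A − Σ(ρt)_B) / ρ_m.
Σt_A = 29.06 km; Σt_B = 21.6 km; Σ(ρt)_A = 77.95718; Σ(ρt)_B = 58.968 (in km·g/cm³).
e = (29.06 − 21.6) − (77.95718 − 58.968) / 3.33 = 1.76 km.

1.76 km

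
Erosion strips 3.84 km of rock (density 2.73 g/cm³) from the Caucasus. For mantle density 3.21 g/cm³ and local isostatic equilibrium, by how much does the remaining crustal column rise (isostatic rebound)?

3.27 km

Unloading: uplift u = e ρ_c/ρ_m = 3.84 km × 2.73/3.21 = 3.27 km.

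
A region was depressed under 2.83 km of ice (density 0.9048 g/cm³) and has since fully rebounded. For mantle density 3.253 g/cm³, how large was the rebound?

0.787 km

Removing the load lets mantle flow back in; uplift u satisfies ρ_ice t = ρ_m u.
u = t ρ_ice/ρ_m = 2.83 km × 0.9048/3.253 = 0.787 km.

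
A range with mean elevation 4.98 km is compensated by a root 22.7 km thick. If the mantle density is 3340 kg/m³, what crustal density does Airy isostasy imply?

ρ_c h = (ρ_m − ρ_c) r → ρ_c (h + r) = ρ_m r → ρ_c = ρ_m r / (h + r).
ρ_c = 3340 × 22.7 km / (4.98 km + 22.7 km) = 2740 kg/m³.

2740 kg/m³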